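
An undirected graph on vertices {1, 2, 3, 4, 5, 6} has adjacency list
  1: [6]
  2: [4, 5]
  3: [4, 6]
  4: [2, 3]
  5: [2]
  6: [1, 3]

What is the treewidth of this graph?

1

A width-1 tree decomposition is:
Bags: B1 = {1, 6}  B2 = {3, 6}  B3 = {3, 4}  B4 = {2, 4}  B5 = {2, 5}
Tree: B1–B2, B2–B3, B3–B4, B4–B5
Each bag holds 2 vertices, so the decomposition has width 1, which upper-bounds the treewidth. Any graph with an edge has treewidth ≥ 1, and G has the edge 1–6. Combining the bounds, tw(G) = 1.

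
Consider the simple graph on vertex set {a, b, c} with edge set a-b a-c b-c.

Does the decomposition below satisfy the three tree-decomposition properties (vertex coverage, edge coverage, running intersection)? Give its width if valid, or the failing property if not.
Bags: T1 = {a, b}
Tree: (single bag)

No — vertex c appears in no bag.

A tree decomposition must satisfy three properties: every vertex lies in some bag; for every edge, both endpoints lie together in some bag; and for every vertex, the bags containing it form a connected subtree. Here vertex c appears in no bag, so the decomposition is invalid.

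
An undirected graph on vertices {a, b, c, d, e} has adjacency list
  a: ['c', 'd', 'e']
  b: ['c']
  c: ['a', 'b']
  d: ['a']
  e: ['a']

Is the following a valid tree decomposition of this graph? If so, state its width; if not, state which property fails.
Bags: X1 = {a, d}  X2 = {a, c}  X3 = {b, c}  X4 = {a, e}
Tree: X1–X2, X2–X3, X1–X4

Yes; width 1.

Every vertex of G appears in some bag (union = {a, b, c, d, e}); every edge is covered by a bag; and for each vertex v the set of bags containing v is connected in the bag tree. The decomposition is therefore valid. The largest bag has 2 vertices, so the width is 1.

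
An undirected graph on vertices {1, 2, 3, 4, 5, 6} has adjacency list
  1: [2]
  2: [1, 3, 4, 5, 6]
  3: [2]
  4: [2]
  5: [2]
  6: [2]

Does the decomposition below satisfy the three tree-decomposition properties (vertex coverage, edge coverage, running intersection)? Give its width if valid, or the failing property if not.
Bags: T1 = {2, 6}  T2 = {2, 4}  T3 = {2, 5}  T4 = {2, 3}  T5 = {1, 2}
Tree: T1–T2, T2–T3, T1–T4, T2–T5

Yes; width 1.

Vertex coverage: the bags together contain {1, 2, 3, 4, 5, 6}, the full vertex set. Edge coverage: each edge of G has both endpoints in at least one bag. Running intersection: for every vertex, the bags containing it form a connected subtree. All three properties hold, so this is a valid tree decomposition of width max|bag| − 1 = 1, and hence tw(G) ≤ 1.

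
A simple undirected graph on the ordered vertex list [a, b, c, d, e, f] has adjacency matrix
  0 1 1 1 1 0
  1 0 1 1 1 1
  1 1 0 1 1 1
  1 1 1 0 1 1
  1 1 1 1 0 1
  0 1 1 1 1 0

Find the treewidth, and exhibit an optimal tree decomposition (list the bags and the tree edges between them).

Every bag has size at most 5, so the width is 5 − 1 = 4 and tw(G) ≤ 4. On the other hand G contains the 5-clique {b, c, d, e, f}. A clique must lie in a single bag of any decomposition, so no decomposition can have width below 4. Combining the bounds, tw(G) = 4.

Treewidth 4.
One optimal decomposition is:
Bags: B1 = {a, b, c, d, e}  B2 = {b, c, d, e, f}
Tree: B1–B2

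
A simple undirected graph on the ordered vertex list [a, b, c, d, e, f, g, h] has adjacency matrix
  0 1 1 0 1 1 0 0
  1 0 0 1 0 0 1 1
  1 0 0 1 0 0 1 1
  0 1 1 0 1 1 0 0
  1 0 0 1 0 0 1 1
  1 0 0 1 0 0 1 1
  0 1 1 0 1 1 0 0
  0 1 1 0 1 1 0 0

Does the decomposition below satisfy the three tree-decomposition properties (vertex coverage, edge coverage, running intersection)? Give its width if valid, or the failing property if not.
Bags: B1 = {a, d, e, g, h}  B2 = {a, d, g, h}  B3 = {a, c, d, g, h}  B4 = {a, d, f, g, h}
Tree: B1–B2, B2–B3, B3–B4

A tree decomposition must satisfy three properties: every vertex lies in some bag; for every edge, both endpoints lie together in some bag; and for every vertex, the bags containing it form a connected subtree. Here vertex b appears in no bag, so the decomposition is invalid.

No — vertex b appears in no bag.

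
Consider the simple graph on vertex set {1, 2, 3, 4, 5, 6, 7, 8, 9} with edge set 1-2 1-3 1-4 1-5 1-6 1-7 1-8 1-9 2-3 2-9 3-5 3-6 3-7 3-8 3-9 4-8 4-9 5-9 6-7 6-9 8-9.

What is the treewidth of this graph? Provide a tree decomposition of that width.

Treewidth 3.
One optimal decomposition is:
Bags: B1 = {1, 3, 6, 9}  B2 = {1, 3, 6, 7}  B3 = {1, 3, 8, 9}  B4 = {1, 4, 8, 9}  B5 = {1, 2, 3, 9}  B6 = {1, 3, 5, 9}
Tree: B1–B2, B1–B3, B3–B4, B1–B5, B5–B6

Each bag holds 4 vertices, so the decomposition has width 3, which upper-bounds the treewidth. For the lower bound, the 4 vertices {1, 3, 8, 9} are pairwise adjacent, and any tree decomposition puts a clique entirely inside one bag — forcing width ≥ 3. Combining the bounds, tw(G) = 3.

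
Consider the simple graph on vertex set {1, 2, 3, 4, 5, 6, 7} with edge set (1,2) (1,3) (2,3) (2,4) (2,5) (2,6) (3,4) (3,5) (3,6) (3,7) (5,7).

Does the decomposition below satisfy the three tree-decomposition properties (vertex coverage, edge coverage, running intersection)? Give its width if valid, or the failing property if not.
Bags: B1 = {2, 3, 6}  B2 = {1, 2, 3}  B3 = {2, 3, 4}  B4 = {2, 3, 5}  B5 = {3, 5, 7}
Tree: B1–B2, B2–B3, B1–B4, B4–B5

Yes; width 2.

Every vertex of G appears in some bag (union = {1, 2, 3, 4, 5, 6, 7}); every edge is covered by a bag; and for each vertex v the set of bags containing v is connected in the bag tree. The decomposition is therefore valid. The largest bag has 3 vertices, so the width is 2.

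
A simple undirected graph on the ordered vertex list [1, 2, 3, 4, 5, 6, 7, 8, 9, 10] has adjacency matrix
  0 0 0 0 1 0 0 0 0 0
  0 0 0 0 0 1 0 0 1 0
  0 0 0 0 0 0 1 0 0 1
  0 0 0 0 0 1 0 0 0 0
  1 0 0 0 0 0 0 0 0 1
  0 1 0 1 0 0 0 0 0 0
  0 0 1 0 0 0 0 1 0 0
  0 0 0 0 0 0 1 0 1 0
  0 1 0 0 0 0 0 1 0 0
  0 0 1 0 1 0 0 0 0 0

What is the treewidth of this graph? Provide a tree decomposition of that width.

The largest bag has 2 vertices, giving width 1; this decomposition certifies tw(G) ≤ 1. Since G has at least one edge (e.g. 1–5), it is not an edgeless graph, so tw(G) ≥ 1. Hence tw(G) = 1 exactly.

Treewidth 1.
Bags: B1 = {1, 5}  B2 = {5, 10}  B3 = {3, 10}  B4 = {3, 7}  B5 = {7, 8}  B6 = {8, 9}  B7 = {2, 9}  B8 = {2, 6}  B9 = {4, 6}
Tree: B1–B2, B2–B3, B3–B4, B4–B5, B5–B6, B6–B7, B7–B8, B8–B9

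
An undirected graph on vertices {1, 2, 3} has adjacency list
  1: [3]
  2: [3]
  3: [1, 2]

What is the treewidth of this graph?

1

A width-1 tree decomposition is:
Bags: B1 = {1, 3}  B2 = {2, 3}
Tree: B1–B2
The largest bag has 2 vertices, giving width 1; this decomposition certifies tw(G) ≤ 1. Since G has at least one edge (e.g. 1–3), it is not an edgeless graph, so tw(G) ≥ 1. Hence tw(G) = 1 exactly.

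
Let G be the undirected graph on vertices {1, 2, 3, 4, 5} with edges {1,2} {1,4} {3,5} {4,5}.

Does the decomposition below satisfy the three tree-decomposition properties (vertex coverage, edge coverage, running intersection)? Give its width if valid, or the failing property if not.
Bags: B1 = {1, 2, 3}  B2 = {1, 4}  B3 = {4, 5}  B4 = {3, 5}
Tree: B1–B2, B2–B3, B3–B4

A tree decomposition must satisfy three properties: every vertex lies in some bag; for every edge, both endpoints lie together in some bag; and for every vertex, the bags containing it form a connected subtree. Here bags containing vertex 3 are not connected in the tree, so the decomposition is invalid.

No — bags containing vertex 3 are not connected in the tree.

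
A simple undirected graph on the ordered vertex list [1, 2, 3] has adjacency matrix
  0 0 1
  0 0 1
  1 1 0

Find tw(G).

1

A width-1 tree decomposition is:
Bags: B1 = {2, 3}  B2 = {1, 3}
Tree: B1–B2
The largest bag has 2 vertices, giving width 1; this decomposition certifies tw(G) ≤ 1. Any graph with an edge has treewidth ≥ 1, and G has the edge 3–2. Therefore the treewidth is 1.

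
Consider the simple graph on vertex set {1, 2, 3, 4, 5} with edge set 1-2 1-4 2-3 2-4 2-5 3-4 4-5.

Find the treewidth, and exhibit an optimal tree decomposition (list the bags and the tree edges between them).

Treewidth 2.
Bags: B1 = {2, 4, 5}  B2 = {2, 3, 4}  B3 = {1, 2, 4}
Tree: B1–B2, B1–B3

The largest bag has 3 vertices, giving width 2; this decomposition certifies tw(G) ≤ 2. Conversely, {1, 2, 4} is a clique of size 3, and the vertices of any clique must share a bag in every tree decomposition; so some bag has ≥ 3 vertices and tw(G) ≥ 2. Combining the bounds, tw(G) = 2.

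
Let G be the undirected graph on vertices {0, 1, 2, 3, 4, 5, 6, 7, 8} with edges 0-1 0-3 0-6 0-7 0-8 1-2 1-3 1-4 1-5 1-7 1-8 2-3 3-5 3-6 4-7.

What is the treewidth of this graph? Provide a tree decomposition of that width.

The largest bag has 3 vertices, giving width 2; this decomposition certifies tw(G) ≤ 2. Conversely, {0, 1, 8} is a clique of size 3, and the vertices of any clique must share a bag in every tree decomposition; so some bag has ≥ 3 vertices and tw(G) ≥ 2. Hence tw(G) = 2 exactly.

Treewidth 2.
One optimal decomposition is:
Bags: B1 = {0, 3, 6}  B2 = {0, 1, 3}  B3 = {0, 1, 8}  B4 = {0, 1, 7}  B5 = {1, 3, 5}  B6 = {1, 4, 7}  B7 = {1, 2, 3}
Tree: B1–B2, B2–B3, B2–B4, B2–B5, B4–B6, B5–B7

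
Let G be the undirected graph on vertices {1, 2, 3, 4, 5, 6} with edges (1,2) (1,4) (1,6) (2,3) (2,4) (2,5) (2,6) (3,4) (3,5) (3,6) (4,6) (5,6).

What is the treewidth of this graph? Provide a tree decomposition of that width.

Treewidth 3.
One optimal decomposition is:
Bags: B1 = {2, 3, 4, 6}  B2 = {1, 2, 4, 6}  B3 = {2, 3, 5, 6}
Tree: B1–B2, B1–B3

Every bag has size at most 4, so the width is 4 − 1 = 3 and tw(G) ≤ 3. On the other hand G contains the 4-clique {1, 2, 4, 6}. A clique must lie in a single bag of any decomposition, so no decomposition can have width below 3. Hence tw(G) = 3 exactly.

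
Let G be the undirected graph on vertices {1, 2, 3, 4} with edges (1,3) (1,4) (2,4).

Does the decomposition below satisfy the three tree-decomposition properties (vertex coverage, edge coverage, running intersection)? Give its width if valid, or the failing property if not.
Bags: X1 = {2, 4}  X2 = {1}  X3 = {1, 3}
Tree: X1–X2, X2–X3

No — edge (4,1) lies in no bag.

A tree decomposition must satisfy three properties: every vertex lies in some bag; for every edge, both endpoints lie together in some bag; and for every vertex, the bags containing it form a connected subtree. Here edge (4,1) lies in no bag, so the decomposition is invalid.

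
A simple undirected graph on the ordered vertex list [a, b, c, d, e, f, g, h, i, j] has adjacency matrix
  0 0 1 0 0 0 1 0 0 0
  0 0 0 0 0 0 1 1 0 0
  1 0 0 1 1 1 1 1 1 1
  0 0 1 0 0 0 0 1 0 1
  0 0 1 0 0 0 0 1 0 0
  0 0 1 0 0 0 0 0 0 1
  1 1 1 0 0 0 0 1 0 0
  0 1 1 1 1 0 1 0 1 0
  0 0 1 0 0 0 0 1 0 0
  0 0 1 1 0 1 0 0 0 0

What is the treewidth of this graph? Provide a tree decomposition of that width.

Treewidth 2.
One optimal decomposition is:
Bags: B1 = {c, d, j}  B2 = {c, d, h}  B3 = {c, e, h}  B4 = {c, g, h}  B5 = {b, g, h}  B6 = {c, f, j}  B7 = {a, c, g}  B8 = {c, h, i}
Tree: B1–B2, B2–B3, B3–B4, B4–B5, B1–B6, B4–B7, B4–B8

Every bag has size at most 3, so the width is 3 − 1 = 2 and tw(G) ≤ 2. On the other hand G contains the 3-clique {a, c, g}. A clique must lie in a single bag of any decomposition, so no decomposition can have width below 2. Therefore the treewidth is 2.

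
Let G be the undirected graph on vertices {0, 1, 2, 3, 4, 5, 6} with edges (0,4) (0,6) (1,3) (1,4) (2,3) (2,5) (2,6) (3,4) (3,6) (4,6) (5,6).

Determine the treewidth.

2

A width-2 tree decomposition is:
Bags: B1 = {0, 4, 6}  B2 = {3, 4, 6}  B3 = {2, 3, 6}  B4 = {1, 3, 4}  B5 = {2, 5, 6}
Tree: B1–B2, B2–B3, B2–B4, B3–B5
Each bag holds 3 vertices, so the decomposition has width 2, which upper-bounds the treewidth. On the other hand G contains the 3-clique {1, 3, 4}. A clique must lie in a single bag of any decomposition, so no decomposition can have width below 2. The upper and lower bounds meet at 2, so that is the treewidth.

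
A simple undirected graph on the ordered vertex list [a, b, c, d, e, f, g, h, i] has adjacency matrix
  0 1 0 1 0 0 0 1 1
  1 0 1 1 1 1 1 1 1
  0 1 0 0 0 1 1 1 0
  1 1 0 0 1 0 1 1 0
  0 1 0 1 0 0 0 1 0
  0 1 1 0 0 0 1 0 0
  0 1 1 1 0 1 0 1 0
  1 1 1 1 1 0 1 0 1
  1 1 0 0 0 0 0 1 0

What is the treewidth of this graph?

A width-3 tree decomposition is:
Bags: B1 = {a, b, d, h}  B2 = {b, d, g, h}  B3 = {b, d, e, h}  B4 = {b, c, g, h}  B5 = {a, b, h, i}  B6 = {b, c, f, g}
Tree: B1–B2, B1–B3, B2–B4, B1–B5, B4–B6
Each bag holds 4 vertices, so the decomposition has width 3, which upper-bounds the treewidth. Conversely, {b, d, g, h} is a clique of size 4, and the vertices of any clique must share a bag in every tree decomposition; so some bag has ≥ 4 vertices and tw(G) ≥ 3. The upper and lower bounds meet at 3, so that is the treewidth.

3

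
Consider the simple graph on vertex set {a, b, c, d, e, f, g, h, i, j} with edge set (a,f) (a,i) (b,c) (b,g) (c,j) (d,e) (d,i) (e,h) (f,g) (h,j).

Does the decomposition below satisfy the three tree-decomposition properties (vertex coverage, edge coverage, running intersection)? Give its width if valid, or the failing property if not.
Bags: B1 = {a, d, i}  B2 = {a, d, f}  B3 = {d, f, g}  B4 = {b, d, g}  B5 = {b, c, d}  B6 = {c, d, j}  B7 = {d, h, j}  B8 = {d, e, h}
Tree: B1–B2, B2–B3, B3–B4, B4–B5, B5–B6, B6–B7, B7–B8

Yes; width 2.

Every vertex of G appears in some bag (union = {a, b, c, d, e, f, g, h, i, j}); every edge is covered by a bag; and for each vertex v the set of bags containing v is connected in the bag tree. The decomposition is therefore valid. The largest bag has 3 vertices, so the width is 2.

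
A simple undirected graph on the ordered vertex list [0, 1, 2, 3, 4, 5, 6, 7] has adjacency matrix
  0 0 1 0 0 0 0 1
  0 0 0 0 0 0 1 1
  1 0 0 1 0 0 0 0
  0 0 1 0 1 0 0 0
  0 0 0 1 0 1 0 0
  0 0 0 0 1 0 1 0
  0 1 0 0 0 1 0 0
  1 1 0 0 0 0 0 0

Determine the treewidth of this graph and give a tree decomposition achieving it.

Treewidth 2.
One such decomposition:
Bags: B1 = {2, 3, 4}  B2 = {0, 2, 4}  B3 = {0, 4, 7}  B4 = {1, 4, 7}  B5 = {1, 4, 6}  B6 = {4, 5, 6}
Tree: B1–B2, B2–B3, B3–B4, B4–B5, B5–B6

Each bag holds 3 vertices, so the decomposition has width 2, which upper-bounds the treewidth. The edges 4–3–2–0–7–1–6–5–4 form a cycle, so G is not a tree and its treewidth is at least 2. Therefore the treewidth is 2.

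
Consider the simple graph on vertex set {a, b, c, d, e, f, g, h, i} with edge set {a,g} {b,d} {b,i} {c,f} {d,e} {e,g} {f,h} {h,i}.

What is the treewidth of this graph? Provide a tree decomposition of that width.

Treewidth 1.
One such decomposition:
Bags: B1 = {c, f}  B2 = {f, h}  B3 = {h, i}  B4 = {b, i}  B5 = {b, d}  B6 = {d, e}  B7 = {e, g}  B8 = {a, g}
Tree: B1–B2, B2–B3, B3–B4, B4–B5, B5–B6, B6–B7, B7–B8

Every bag has size at most 2, so the width is 2 − 1 = 1 and tw(G) ≤ 1. G has an edge, so its treewidth is at least 1. The upper and lower bounds meet at 1, so that is the treewidth.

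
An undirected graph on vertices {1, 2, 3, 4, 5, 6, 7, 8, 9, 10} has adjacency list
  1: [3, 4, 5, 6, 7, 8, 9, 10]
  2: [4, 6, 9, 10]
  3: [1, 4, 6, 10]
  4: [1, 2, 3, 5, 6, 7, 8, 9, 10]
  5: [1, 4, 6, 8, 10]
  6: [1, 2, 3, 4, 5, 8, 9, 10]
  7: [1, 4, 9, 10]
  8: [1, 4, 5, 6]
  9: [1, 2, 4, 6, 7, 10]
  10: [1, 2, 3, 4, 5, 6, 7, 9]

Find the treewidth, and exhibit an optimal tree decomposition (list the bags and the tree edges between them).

Treewidth 4.
One optimal decomposition is:
Bags: B1 = {1, 4, 5, 6, 10}  B2 = {1, 4, 6, 9, 10}  B3 = {2, 4, 6, 9, 10}  B4 = {1, 4, 7, 9, 10}  B5 = {1, 3, 4, 6, 10}  B6 = {1, 4, 5, 6, 8}
Tree: B1–B2, B2–B3, B2–B4, B2–B5, B1–B6

The largest bag has 5 vertices, giving width 4; this decomposition certifies tw(G) ≤ 4. On the other hand G contains the 5-clique {1, 4, 5, 6, 8}. A clique must lie in a single bag of any decomposition, so no decomposition can have width below 4. The upper and lower bounds meet at 4, so that is the treewidth.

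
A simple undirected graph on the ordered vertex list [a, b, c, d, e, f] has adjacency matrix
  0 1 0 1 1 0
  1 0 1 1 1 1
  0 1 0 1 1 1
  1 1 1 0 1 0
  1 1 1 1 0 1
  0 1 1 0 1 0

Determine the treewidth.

3

A width-3 tree decomposition is:
Bags: B1 = {b, c, d, e}  B2 = {b, c, e, f}  B3 = {a, b, d, e}
Tree: B1–B2, B1–B3
Every bag has size at most 4, so the width is 4 − 1 = 3 and tw(G) ≤ 3. On the other hand G contains the 4-clique {b, c, d, e}. A clique must lie in a single bag of any decomposition, so no decomposition can have width below 3. Hence tw(G) = 3 exactly.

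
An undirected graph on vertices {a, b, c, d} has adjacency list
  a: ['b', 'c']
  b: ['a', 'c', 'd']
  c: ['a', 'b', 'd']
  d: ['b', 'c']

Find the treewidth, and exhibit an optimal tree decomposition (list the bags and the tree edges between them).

Every bag has size at most 3, so the width is 3 − 1 = 2 and tw(G) ≤ 2. For the lower bound, the 3 vertices {b, c, d} are pairwise adjacent, and any tree decomposition puts a clique entirely inside one bag — forcing width ≥ 2. The upper and lower bounds meet at 2, so that is the treewidth.

Treewidth 2.
One such decomposition:
Bags: B1 = {a, b, c}  B2 = {b, c, d}
Tree: B1–B2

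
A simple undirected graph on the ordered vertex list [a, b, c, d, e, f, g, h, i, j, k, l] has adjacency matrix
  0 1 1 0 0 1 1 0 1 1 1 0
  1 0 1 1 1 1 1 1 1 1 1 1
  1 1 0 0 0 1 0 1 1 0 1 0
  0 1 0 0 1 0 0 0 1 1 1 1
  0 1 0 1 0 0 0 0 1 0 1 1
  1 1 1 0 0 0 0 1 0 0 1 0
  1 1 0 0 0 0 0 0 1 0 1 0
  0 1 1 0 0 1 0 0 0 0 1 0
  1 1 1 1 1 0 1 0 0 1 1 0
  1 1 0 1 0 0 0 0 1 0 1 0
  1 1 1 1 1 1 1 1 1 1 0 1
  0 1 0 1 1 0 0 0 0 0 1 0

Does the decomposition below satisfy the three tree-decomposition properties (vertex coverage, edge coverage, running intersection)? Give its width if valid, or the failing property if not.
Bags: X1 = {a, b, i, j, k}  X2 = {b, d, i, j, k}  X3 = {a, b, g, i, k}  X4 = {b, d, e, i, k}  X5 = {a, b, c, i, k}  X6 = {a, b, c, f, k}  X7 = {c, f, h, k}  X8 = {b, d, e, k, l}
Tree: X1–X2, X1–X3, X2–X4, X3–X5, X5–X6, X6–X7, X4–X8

No — edge (b,h) lies in no bag.

A tree decomposition must satisfy three properties: every vertex lies in some bag; for every edge, both endpoints lie together in some bag; and for every vertex, the bags containing it form a connected subtree. Here edge (b,h) lies in no bag, so the decomposition is invalid.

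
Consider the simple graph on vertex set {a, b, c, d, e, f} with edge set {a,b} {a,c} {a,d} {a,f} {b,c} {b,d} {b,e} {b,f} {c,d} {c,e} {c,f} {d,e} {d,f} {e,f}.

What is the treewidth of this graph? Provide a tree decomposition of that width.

Every bag has size at most 5, so the width is 5 − 1 = 4 and tw(G) ≤ 4. On the other hand G contains the 5-clique {b, c, d, e, f}. A clique must lie in a single bag of any decomposition, so no decomposition can have width below 4. The upper and lower bounds meet at 4, so that is the treewidth.

Treewidth 4.
Bags: B1 = {a, b, c, d, f}  B2 = {b, c, d, e, f}
Tree: B1–B2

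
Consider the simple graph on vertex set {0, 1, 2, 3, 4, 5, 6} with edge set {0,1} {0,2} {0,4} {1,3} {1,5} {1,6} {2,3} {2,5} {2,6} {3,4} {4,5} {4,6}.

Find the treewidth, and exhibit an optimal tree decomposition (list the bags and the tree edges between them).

The largest bag has 4 vertices, giving width 3; this decomposition certifies tw(G) ≤ 3. For the lower bound: the 4 vertex sets {1,6}, {2,5}, {4}, {3} are disjoint, each induces a connected subgraph, and every pair is joined by at least one edge of G. Contracting each set to a single vertex therefore yields K_{4} as a minor, and since treewidth is minor-monotone, tw(G) ≥ tw(K_{4}) = 3. Combining the bounds, tw(G) = 3.

Treewidth 3.
One optimal decomposition is:
Bags: B1 = {1, 2, 4, 6}  B2 = {1, 2, 4, 5}  B3 = {1, 2, 3, 4}  B4 = {0, 1, 2, 4}
Tree: B1–B2, B2–B3, B3–B4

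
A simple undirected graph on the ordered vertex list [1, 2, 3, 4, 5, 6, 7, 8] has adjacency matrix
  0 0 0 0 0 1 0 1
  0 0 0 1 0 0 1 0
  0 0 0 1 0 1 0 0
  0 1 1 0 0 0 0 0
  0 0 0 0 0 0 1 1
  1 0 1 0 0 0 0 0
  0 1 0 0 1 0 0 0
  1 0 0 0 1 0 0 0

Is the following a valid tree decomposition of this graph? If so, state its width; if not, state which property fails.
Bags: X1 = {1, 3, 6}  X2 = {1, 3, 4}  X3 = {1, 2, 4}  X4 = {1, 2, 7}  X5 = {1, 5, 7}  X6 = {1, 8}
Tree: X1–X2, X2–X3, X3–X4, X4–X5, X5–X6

No — edge (5,8) lies in no bag.

A tree decomposition must satisfy three properties: every vertex lies in some bag; for every edge, both endpoints lie together in some bag; and for every vertex, the bags containing it form a connected subtree. Here edge (5,8) lies in no bag, so the decomposition is invalid.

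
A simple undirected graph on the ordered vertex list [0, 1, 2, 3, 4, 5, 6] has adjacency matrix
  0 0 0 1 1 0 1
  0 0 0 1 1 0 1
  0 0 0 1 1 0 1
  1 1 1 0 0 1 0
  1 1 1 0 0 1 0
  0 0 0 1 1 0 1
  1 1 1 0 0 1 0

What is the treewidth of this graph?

3

A width-3 tree decomposition is:
Bags: B1 = {1, 3, 4, 6}  B2 = {0, 3, 4, 6}  B3 = {2, 3, 4, 6}  B4 = {3, 4, 5, 6}
Tree: B1–B2, B2–B3, B3–B4
The largest bag has 4 vertices, giving width 3; this decomposition certifies tw(G) ≤ 3. For the lower bound: the 4 vertex sets {1,4}, {0,6}, {3}, {2} are disjoint, each induces a connected subgraph, and every pair is joined by at least one edge of G. Contracting each set to a single vertex therefore yields K_{4} as a minor, and since treewidth is minor-monotone, tw(G) ≥ tw(K_{4}) = 3. Combining the bounds, tw(G) = 3.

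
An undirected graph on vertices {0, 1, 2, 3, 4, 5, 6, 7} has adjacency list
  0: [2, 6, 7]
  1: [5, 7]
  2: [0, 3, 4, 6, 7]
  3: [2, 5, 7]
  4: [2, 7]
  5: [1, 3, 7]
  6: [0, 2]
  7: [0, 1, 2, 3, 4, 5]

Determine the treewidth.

2

A width-2 tree decomposition is:
Bags: B1 = {1, 5, 7}  B2 = {3, 5, 7}  B3 = {2, 3, 7}  B4 = {0, 2, 7}  B5 = {0, 2, 6}  B6 = {2, 4, 7}
Tree: B1–B2, B2–B3, B3–B4, B4–B5, B4–B6
Each bag holds 3 vertices, so the decomposition has width 2, which upper-bounds the treewidth. Conversely, {0, 2, 6} is a clique of size 3, and the vertices of any clique must share a bag in every tree decomposition; so some bag has ≥ 3 vertices and tw(G) ≥ 2. Hence tw(G) = 2 exactly.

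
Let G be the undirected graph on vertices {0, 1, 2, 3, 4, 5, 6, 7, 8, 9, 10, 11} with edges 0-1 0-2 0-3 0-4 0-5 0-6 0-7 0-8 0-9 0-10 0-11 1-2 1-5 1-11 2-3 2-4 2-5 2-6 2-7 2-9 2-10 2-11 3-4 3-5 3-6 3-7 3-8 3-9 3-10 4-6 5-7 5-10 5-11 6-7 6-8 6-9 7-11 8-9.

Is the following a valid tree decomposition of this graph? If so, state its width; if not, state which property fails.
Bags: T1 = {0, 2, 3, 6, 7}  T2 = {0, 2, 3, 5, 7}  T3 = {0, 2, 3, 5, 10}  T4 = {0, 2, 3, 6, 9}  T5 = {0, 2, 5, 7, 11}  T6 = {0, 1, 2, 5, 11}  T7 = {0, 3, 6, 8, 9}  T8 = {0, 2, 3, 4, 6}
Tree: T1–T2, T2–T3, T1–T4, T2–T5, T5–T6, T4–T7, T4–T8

Checking the three conditions: (i) the bags cover all of {0, 1, 2, 3, 4, 5, 6, 7, 8, 9, 10, 11}; (ii) for each edge, some bag contains both endpoints; (iii) the bags containing any fixed vertex form a subtree. All hold, so the decomposition is valid with width 5 − 1 = 4.

Yes; width 4.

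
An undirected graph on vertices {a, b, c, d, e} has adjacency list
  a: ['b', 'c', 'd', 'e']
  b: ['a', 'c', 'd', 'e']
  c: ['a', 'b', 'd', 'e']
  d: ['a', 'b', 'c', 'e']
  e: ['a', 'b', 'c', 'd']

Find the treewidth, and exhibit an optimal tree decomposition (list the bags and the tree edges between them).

Treewidth 4.
Bags: B1 = {a, b, c, d, e}
Tree: (single bag)

A single bag containing all 5 vertices is trivially a valid decomposition of width 4. On the other hand G contains the 5-clique {a, b, c, d, e}. A clique must lie in a single bag of any decomposition, so no decomposition can have width below 4. The upper and lower bounds meet at 4, so that is the treewidth.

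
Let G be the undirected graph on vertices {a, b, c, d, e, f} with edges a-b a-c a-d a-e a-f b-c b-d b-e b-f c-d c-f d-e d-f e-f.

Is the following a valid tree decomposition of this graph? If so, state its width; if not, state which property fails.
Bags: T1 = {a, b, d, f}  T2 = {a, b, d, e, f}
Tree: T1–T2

No — vertex c appears in no bag.

A tree decomposition must satisfy three properties: every vertex lies in some bag; for every edge, both endpoints lie together in some bag; and for every vertex, the bags containing it form a connected subtree. Here vertex c appears in no bag, so the decomposition is invalid.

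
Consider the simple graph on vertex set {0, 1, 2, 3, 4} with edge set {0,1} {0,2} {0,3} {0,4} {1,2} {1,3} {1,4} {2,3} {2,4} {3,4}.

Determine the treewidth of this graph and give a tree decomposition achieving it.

A single bag containing all 5 vertices is trivially a valid decomposition of width 4. For the lower bound, the 5 vertices {0, 1, 2, 3, 4} are pairwise adjacent, and any tree decomposition puts a clique entirely inside one bag — forcing width ≥ 4. The upper and lower bounds meet at 4, so that is the treewidth.

Treewidth 4.
Bags: B1 = {0, 1, 2, 3, 4}
Tree: (single bag)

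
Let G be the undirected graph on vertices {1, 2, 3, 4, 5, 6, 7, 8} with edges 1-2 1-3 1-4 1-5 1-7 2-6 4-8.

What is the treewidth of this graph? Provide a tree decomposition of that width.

Treewidth 1.
One optimal decomposition is:
Bags: B1 = {1, 2}  B2 = {1, 7}  B3 = {2, 6}  B4 = {1, 3}  B5 = {1, 5}  B6 = {1, 4}  B7 = {4, 8}
Tree: B1–B2, B1–B3, B1–B4, B1–B5, B4–B6, B6–B7

Each bag holds 2 vertices, so the decomposition has width 1, which upper-bounds the treewidth. G has an edge, so its treewidth is at least 1. The upper and lower bounds meet at 1, so that is the treewidth.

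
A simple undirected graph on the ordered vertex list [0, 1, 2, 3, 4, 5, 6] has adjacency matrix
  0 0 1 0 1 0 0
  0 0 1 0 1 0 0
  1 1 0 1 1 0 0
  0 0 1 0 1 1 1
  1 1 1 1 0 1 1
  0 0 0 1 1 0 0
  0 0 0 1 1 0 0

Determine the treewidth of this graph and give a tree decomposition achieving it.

Treewidth 2.
One such decomposition:
Bags: B1 = {2, 3, 4}  B2 = {3, 4, 6}  B3 = {0, 2, 4}  B4 = {3, 4, 5}  B5 = {1, 2, 4}
Tree: B1–B2, B1–B3, B2–B4, B3–B5

Every bag has size at most 3, so the width is 3 − 1 = 2 and tw(G) ≤ 2. On the other hand G contains the 3-clique {0, 2, 4}. A clique must lie in a single bag of any decomposition, so no decomposition can have width below 2. Combining the bounds, tw(G) = 2.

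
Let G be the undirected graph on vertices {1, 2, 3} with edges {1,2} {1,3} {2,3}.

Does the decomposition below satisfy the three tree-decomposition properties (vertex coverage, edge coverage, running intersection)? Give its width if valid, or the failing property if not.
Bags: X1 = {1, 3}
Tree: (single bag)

No — vertex 2 appears in no bag.

A tree decomposition must satisfy three properties: every vertex lies in some bag; for every edge, both endpoints lie together in some bag; and for every vertex, the bags containing it form a connected subtree. Here vertex 2 appears in no bag, so the decomposition is invalid.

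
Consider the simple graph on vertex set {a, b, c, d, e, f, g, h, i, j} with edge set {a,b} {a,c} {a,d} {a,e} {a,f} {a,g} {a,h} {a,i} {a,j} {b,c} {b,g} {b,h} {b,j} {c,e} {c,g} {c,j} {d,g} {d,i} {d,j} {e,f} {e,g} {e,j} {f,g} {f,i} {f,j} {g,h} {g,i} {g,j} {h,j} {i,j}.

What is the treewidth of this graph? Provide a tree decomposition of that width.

Treewidth 4.
One such decomposition:
Bags: B1 = {a, c, e, g, j}  B2 = {a, e, f, g, j}  B3 = {a, f, g, i, j}  B4 = {a, d, g, i, j}  B5 = {a, b, c, g, j}  B6 = {a, b, g, h, j}
Tree: B1–B2, B2–B3, B3–B4, B1–B5, B5–B6

The largest bag has 5 vertices, giving width 4; this decomposition certifies tw(G) ≤ 4. On the other hand G contains the 5-clique {a, d, g, i, j}. A clique must lie in a single bag of any decomposition, so no decomposition can have width below 4. Combining the bounds, tw(G) = 4.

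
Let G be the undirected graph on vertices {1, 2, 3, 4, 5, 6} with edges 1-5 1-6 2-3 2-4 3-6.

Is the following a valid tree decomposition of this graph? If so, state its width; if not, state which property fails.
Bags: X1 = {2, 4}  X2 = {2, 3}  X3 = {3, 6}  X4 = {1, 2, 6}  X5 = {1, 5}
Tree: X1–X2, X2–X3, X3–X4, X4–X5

No — bags containing vertex 2 are not connected in the tree.

A tree decomposition must satisfy three properties: every vertex lies in some bag; for every edge, both endpoints lie together in some bag; and for every vertex, the bags containing it form a connected subtree. Here bags containing vertex 2 are not connected in the tree, so the decomposition is invalid.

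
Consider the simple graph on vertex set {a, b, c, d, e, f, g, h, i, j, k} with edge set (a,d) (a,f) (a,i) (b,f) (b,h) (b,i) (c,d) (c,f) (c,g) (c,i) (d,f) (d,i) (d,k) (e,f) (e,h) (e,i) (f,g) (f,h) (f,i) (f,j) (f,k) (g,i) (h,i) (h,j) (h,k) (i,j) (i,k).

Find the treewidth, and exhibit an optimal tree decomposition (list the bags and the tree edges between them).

The largest bag has 4 vertices, giving width 3; this decomposition certifies tw(G) ≤ 3. For the lower bound, the 4 vertices {c, d, f, i} are pairwise adjacent, and any tree decomposition puts a clique entirely inside one bag — forcing width ≥ 3. Therefore the treewidth is 3.

Treewidth 3.
One optimal decomposition is:
Bags: B1 = {b, f, h, i}  B2 = {e, f, h, i}  B3 = {f, h, i, k}  B4 = {d, f, i, k}  B5 = {f, h, i, j}  B6 = {c, d, f, i}  B7 = {c, f, g, i}  B8 = {a, d, f, i}
Tree: B1–B2, B2–B3, B3–B4, B2–B5, B4–B6, B6–B7, B6–B8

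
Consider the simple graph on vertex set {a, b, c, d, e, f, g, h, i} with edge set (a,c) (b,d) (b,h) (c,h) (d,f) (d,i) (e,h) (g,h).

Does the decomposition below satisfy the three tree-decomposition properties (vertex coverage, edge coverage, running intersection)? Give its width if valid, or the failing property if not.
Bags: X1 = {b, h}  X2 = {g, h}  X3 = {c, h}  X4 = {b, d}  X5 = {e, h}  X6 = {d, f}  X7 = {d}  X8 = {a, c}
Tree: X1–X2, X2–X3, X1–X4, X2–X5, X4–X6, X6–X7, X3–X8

No — vertex i appears in no bag.

A tree decomposition must satisfy three properties: every vertex lies in some bag; for every edge, both endpoints lie together in some bag; and for every vertex, the bags containing it form a connected subtree. Here vertex i appears in no bag, so the decomposition is invalid.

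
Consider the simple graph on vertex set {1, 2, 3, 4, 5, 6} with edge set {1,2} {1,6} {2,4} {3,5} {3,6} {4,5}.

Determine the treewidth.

2

A width-2 tree decomposition is:
Bags: B1 = {3, 5, 6}  B2 = {1, 5, 6}  B3 = {1, 2, 5}  B4 = {2, 4, 5}
Tree: B1–B2, B2–B3, B3–B4
The largest bag has 3 vertices, giving width 2; this decomposition certifies tw(G) ≤ 2. The edges 5–3–6–1–2–4–5 form a cycle, so G is not a tree and its treewidth is at least 2. The upper and lower bounds meet at 2, so that is the treewidth.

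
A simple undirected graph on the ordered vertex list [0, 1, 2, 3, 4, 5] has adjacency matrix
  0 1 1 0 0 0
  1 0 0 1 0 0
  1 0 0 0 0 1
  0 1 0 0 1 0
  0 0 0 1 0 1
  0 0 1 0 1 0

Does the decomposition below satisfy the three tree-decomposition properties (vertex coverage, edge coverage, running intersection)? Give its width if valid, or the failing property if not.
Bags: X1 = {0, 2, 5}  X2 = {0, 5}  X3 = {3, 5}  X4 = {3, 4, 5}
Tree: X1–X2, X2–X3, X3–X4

A tree decomposition must satisfy three properties: every vertex lies in some bag; for every edge, both endpoints lie together in some bag; and for every vertex, the bags containing it form a connected subtree. Here vertex 1 appears in no bag, so the decomposition is invalid.

No — vertex 1 appears in no bag.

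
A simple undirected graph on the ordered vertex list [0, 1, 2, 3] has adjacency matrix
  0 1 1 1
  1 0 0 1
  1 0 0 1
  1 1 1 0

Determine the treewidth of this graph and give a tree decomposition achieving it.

Every bag has size at most 3, so the width is 3 − 1 = 2 and tw(G) ≤ 2. For the lower bound, the 3 vertices {0, 1, 3} are pairwise adjacent, and any tree decomposition puts a clique entirely inside one bag — forcing width ≥ 2. The upper and lower bounds meet at 2, so that is the treewidth.

Treewidth 2.
One optimal decomposition is:
Bags: B1 = {0, 1, 3}  B2 = {0, 2, 3}
Tree: B1–B2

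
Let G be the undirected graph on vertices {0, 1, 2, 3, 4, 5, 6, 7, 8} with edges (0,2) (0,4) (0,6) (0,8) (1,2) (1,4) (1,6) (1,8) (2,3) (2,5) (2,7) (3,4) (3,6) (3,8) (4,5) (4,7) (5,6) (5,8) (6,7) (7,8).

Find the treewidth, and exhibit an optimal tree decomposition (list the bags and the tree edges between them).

Every bag has size at most 5, so the width is 5 − 1 = 4 and tw(G) ≤ 4. For the lower bound: the 5 vertex sets {1,4}, {3,6}, {0,8}, {2}, {7} are disjoint, each induces a connected subgraph, and every pair is joined by at least one edge of G. Contracting each set to a single vertex therefore yields K_{5} as a minor, and since treewidth is minor-monotone, tw(G) ≥ tw(K_{5}) = 4. The upper and lower bounds meet at 4, so that is the treewidth.

Treewidth 4.
One optimal decomposition is:
Bags: B1 = {1, 2, 4, 6, 8}  B2 = {2, 3, 4, 6, 8}  B3 = {0, 2, 4, 6, 8}  B4 = {2, 4, 6, 7, 8}  B5 = {2, 4, 5, 6, 8}
Tree: B1–B2, B2–B3, B3–B4, B4–B5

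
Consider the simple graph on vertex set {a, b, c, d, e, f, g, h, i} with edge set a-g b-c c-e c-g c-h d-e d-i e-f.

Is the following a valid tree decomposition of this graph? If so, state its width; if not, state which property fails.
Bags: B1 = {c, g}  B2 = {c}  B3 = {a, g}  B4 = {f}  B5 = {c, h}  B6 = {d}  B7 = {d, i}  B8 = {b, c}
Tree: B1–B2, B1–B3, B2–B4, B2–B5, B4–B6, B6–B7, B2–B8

No — vertex e appears in no bag.

A tree decomposition must satisfy three properties: every vertex lies in some bag; for every edge, both endpoints lie together in some bag; and for every vertex, the bags containing it form a connected subtree. Here vertex e appears in no bag, so the decomposition is invalid.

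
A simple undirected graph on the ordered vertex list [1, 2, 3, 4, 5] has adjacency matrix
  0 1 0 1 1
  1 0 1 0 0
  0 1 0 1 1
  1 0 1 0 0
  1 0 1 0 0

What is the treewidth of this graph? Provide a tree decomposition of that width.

Treewidth 2.
One optimal decomposition is:
Bags: B1 = {1, 3, 5}  B2 = {1, 3, 4}  B3 = {1, 2, 3}
Tree: B1–B2, B2–B3

Every bag has size at most 3, so the width is 3 − 1 = 2 and tw(G) ≤ 2. The edges 5–3–4–1–5 form a cycle, so G is not a tree and its treewidth is at least 2. Therefore the treewidth is 2.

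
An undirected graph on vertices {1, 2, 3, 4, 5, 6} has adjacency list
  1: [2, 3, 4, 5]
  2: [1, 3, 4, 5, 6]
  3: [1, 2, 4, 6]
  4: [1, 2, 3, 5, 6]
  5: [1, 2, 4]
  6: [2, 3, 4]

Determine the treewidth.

A width-3 tree decomposition is:
Bags: B1 = {2, 3, 4, 6}  B2 = {1, 2, 3, 4}  B3 = {1, 2, 4, 5}
Tree: B1–B2, B2–B3
The largest bag has 4 vertices, giving width 3; this decomposition certifies tw(G) ≤ 3. Conversely, {1, 2, 3, 4} is a clique of size 4, and the vertices of any clique must share a bag in every tree decomposition; so some bag has ≥ 4 vertices and tw(G) ≥ 3. Therefore the treewidth is 3.

3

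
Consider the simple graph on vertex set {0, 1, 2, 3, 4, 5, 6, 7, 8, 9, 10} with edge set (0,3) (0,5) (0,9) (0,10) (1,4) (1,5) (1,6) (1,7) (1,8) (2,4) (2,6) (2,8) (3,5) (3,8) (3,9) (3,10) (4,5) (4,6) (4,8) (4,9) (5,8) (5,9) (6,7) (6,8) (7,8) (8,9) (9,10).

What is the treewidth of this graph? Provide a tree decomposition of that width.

Each bag holds 4 vertices, so the decomposition has width 3, which upper-bounds the treewidth. For the lower bound, the 4 vertices {0, 3, 9, 10} are pairwise adjacent, and any tree decomposition puts a clique entirely inside one bag — forcing width ≥ 3. Therefore the treewidth is 3.

Treewidth 3.
One such decomposition:
Bags: B1 = {4, 5, 8, 9}  B2 = {3, 5, 8, 9}  B3 = {1, 4, 5, 8}  B4 = {1, 4, 6, 8}  B5 = {0, 3, 5, 9}  B6 = {0, 3, 9, 10}  B7 = {1, 6, 7, 8}  B8 = {2, 4, 6, 8}
Tree: B1–B2, B1–B3, B3–B4, B2–B5, B5–B6, B4–B7, B4–B8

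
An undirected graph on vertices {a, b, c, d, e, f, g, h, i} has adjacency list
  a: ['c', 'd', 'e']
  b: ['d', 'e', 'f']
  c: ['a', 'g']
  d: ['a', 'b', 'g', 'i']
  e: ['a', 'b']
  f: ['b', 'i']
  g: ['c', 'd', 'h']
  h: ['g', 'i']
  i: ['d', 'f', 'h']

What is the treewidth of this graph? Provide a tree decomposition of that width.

Every bag has size at most 4, so the width is 4 − 1 = 3 and tw(G) ≤ 3. For the lower bound: the 4 vertex sets {a,c,e}, {g}, {d}, {b,f,h,i} are disjoint, each induces a connected subgraph, and every pair is joined by at least one edge of G. Contracting each set to a single vertex therefore yields K_{4} as a minor, and since treewidth is minor-monotone, tw(G) ≥ tw(K_{4}) = 3. Hence tw(G) = 3 exactly.

Treewidth 3.
One such decomposition:
Bags: B1 = {a, c, e, g}  B2 = {a, d, e, g}  B3 = {b, d, e, g}  B4 = {b, d, g, h}  B5 = {b, d, h, i}  B6 = {b, f, h, i}
Tree: B1–B2, B2–B3, B3–B4, B4–B5, B5–B6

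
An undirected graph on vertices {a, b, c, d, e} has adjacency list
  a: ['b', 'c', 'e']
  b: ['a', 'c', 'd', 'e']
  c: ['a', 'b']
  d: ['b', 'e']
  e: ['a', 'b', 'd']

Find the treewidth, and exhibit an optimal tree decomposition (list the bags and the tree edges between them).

Treewidth 2.
One optimal decomposition is:
Bags: B1 = {b, d, e}  B2 = {a, b, e}  B3 = {a, b, c}
Tree: B1–B2, B2–B3

The largest bag has 3 vertices, giving width 2; this decomposition certifies tw(G) ≤ 2. On the other hand G contains the 3-clique {b, d, e}. A clique must lie in a single bag of any decomposition, so no decomposition can have width below 2. The upper and lower bounds meet at 2, so that is the treewidth.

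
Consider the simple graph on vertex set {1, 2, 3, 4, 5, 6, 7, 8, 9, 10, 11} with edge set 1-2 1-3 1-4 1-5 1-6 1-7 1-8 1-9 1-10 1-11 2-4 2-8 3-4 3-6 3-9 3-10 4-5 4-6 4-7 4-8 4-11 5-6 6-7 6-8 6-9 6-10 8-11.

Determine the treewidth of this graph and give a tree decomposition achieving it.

The largest bag has 4 vertices, giving width 3; this decomposition certifies tw(G) ≤ 3. On the other hand G contains the 4-clique {1, 3, 6, 9}. A clique must lie in a single bag of any decomposition, so no decomposition can have width below 3. Hence tw(G) = 3 exactly.

Treewidth 3.
Bags: B1 = {1, 4, 5, 6}  B2 = {1, 4, 6, 7}  B3 = {1, 3, 4, 6}  B4 = {1, 3, 6, 10}  B5 = {1, 3, 6, 9}  B6 = {1, 4, 6, 8}  B7 = {1, 4, 8, 11}  B8 = {1, 2, 4, 8}
Tree: B1–B2, B2–B3, B3–B4, B3–B5, B3–B6, B6–B7, B7–B8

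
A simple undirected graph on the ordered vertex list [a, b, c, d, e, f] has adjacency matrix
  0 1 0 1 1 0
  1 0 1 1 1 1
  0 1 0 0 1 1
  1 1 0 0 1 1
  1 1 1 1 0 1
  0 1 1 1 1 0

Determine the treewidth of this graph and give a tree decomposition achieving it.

Treewidth 3.
One such decomposition:
Bags: B1 = {b, d, e, f}  B2 = {b, c, e, f}  B3 = {a, b, d, e}
Tree: B1–B2, B1–B3

Every bag has size at most 4, so the width is 4 − 1 = 3 and tw(G) ≤ 3. Conversely, {b, d, e, f} is a clique of size 4, and the vertices of any clique must share a bag in every tree decomposition; so some bag has ≥ 4 vertices and tw(G) ≥ 3. Hence tw(G) = 3 exactly.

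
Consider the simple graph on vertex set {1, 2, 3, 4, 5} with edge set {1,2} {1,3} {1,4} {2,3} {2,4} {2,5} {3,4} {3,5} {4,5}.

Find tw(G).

3

A width-3 tree decomposition is:
Bags: B1 = {1, 2, 3, 4}  B2 = {2, 3, 4, 5}
Tree: B1–B2
Every bag has size at most 4, so the width is 4 − 1 = 3 and tw(G) ≤ 3. On the other hand G contains the 4-clique {1, 2, 3, 4}. A clique must lie in a single bag of any decomposition, so no decomposition can have width below 3. Therefore the treewidth is 3.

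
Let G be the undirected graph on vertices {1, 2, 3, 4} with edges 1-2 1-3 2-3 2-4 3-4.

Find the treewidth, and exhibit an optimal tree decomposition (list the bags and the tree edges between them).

Treewidth 2.
One optimal decomposition is:
Bags: B1 = {1, 2, 3}  B2 = {2, 3, 4}
Tree: B1–B2

Each bag holds 3 vertices, so the decomposition has width 2, which upper-bounds the treewidth. Conversely, {1, 2, 3} is a clique of size 3, and the vertices of any clique must share a bag in every tree decomposition; so some bag has ≥ 3 vertices and tw(G) ≥ 2. The upper and lower bounds meet at 2, so that is the treewidth.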